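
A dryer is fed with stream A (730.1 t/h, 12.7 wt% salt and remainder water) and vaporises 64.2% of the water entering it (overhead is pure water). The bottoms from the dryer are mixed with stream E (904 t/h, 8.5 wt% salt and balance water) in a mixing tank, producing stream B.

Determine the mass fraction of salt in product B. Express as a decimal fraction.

Vapour removed = 0.642×0.873×730.1 = 409.2 t/h; concentrate = 320.9 t/h.
salt reaching the mixer = 92.723 (from concentrate) + 904×0.085 = 169.56 t/h.
Product flow = 320.9 + 904 = 1224.9 t/h; salt fraction = 0.138.

0.138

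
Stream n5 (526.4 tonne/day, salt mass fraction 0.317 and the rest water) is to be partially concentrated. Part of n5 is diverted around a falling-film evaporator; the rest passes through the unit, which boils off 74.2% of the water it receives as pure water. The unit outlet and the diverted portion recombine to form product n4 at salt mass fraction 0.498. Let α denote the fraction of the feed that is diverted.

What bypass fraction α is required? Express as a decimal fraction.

All 526.4×0.317 = 166.87 tonne/day of salt reaches n4, so n4 = 166.87/0.498 = 335.08 tonne/day and vapour = 191.32 tonne/day.
The evaporator receives (1−α)·526.4 of feed at 0.683 water and removes 0.742 of that water:
0.742×0.683×(1−α)×526.4 = 191.32
(1−α) = 191.32/266.77 = 0.7172;  α = 0.2828.

0.283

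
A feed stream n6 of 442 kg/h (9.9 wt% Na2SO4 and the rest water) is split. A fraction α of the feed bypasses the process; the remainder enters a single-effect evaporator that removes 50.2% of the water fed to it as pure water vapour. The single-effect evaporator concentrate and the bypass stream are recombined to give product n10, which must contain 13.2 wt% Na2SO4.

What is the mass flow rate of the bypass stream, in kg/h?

197.7 kg/h

All 442×0.099 = 43.758 kg/h of Na2SO4 reaches n10, so n10 = 43.758/0.132 = 331.5 kg/h and vapour = 110.5 kg/h.
The evaporator receives (1−α)·442 of feed at 0.901 water and removes 0.502 of that water:
0.502×0.901×(1−α)×442 = 110.5
(1−α) = 110.5/199.92 = 0.5527;  α = 0.4473.
Bypass flow = 0.4473×442 = 197.69 kg/h.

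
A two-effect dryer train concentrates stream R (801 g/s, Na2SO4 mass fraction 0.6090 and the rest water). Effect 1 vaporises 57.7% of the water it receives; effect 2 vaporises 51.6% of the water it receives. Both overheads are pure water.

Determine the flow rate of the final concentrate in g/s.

water in feed = 801×0.391 = 313.19 g/s.
After stage 1: water left = (1−0.577)×313.19 = 132.48; stream total = 620.29 g/s.
After stage 2: water left = (1−0.516)×132.48 = 64.12; final concentrate = 551.93 g/s.

551.9 g/s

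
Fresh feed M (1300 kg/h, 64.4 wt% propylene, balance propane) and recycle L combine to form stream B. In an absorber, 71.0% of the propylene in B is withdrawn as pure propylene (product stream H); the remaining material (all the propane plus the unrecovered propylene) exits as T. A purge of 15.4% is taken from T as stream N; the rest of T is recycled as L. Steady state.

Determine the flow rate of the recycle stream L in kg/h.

propane enters only via M and leaves only via the purge: 1300×0.356 = 0.154×(propane in T), and the absorber passes all propane, so propane in B = propane in T = 3005.2 kg/h.
propylene in B: m_A = 1300×0.644 + (1−0.154)·(1−0.710)·m_A, so m_A = 837.2/0.7547 = 1109.4 kg/h.
T = (1−0.710)×1109.4 + 3005.2 = 3326.9 kg/h.
Recycle L = (1−0.154)×3326.9 = 2814.6 kg/h.

2815 kg/h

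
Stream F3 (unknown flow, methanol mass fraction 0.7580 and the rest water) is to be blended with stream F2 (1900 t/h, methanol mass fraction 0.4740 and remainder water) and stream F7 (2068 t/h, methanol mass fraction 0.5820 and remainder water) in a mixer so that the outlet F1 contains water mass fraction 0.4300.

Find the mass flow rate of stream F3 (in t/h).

838.2 t/h

Let F3 be the unknown flow. Total out = 3968 + F3.
water balance: 1863.8 + 0.242·F3 = 0.430·(3968 + F3)
(0.242 − 0.430)·F3 = 0.430×3968 − 1863.8 = -157.58
F3 = -157.58 / -0.188 = 838.21 t/h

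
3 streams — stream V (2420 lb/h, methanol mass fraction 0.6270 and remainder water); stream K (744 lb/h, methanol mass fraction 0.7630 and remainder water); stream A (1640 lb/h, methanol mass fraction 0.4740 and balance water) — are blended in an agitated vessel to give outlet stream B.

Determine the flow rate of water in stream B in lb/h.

water out = water in = 2420×0.373 + 744×0.237 + 1640×0.526 = 1941.6 lb/h.

1942 lb/h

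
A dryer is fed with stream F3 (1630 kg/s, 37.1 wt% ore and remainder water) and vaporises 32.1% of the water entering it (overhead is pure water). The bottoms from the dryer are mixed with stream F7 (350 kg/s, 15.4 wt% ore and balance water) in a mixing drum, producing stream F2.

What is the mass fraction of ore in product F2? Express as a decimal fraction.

Vapour removed = 0.321×0.629×1630 = 329.11 kg/s; concentrate = 1300.9 kg/s.
ore reaching the mixer = 604.73 (from concentrate) + 350×0.154 = 658.63 kg/s.
Product flow = 1300.9 + 350 = 1650.9 kg/s; ore fraction = 0.3990.

0.3990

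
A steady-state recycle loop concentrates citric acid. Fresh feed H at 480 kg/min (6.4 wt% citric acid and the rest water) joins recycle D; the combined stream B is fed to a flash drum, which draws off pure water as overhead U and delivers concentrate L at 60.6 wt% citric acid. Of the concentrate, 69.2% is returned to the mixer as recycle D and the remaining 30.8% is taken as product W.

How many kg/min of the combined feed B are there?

Overall citric acid balance (none leaves overhead): citric acid in fresh feed = citric acid in product, i.e. 480×0.064 = (1−0.692)·L·0.606.
L = 30.72/(0.606×0.308) = 164.59 kg/min.
Recycle D = 0.692×164.59 = 113.89 kg/min.
Combined feed B = 480 + 113.89 = 593.89 kg/min.

593.9 kg/min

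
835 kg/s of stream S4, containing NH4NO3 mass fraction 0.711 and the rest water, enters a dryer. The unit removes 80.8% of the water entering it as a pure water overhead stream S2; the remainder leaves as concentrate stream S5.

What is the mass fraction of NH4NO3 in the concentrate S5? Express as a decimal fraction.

0.928

NH4NO3 is not removed: 835×0.711 = 593.68 kg/s of NH4NO3 enters S5.
water entering = 835×0.289 = 241.31 kg/s; overhead removed = 0.808×241.31 = 194.98 kg/s.
Concentrate = 835 − 194.98 = 640.02 kg/s.
Mass fraction = 593.68/640.02 = 0.928.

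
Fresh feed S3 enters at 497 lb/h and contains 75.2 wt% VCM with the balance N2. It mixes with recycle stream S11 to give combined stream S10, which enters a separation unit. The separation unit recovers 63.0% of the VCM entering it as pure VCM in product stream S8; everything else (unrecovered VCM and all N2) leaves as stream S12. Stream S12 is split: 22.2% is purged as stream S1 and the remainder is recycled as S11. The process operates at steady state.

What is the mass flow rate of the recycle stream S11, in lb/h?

583 lb/h

N2 enters only via S3 and leaves only via the purge: 497×0.248 = 0.222×(N2 in S12), and the separation unit passes all N2, so N2 in S10 = N2 in S12 = 555.21 lb/h.
VCM in S10: m_A = 497×0.752 + (1−0.222)·(1−0.630)·m_A, so m_A = 373.74/0.7121 = 524.82 lb/h.
S12 = (1−0.630)×524.82 + 555.21 = 749.39 lb/h.
Recycle S11 = (1−0.222)×749.39 = 583.03 lb/h.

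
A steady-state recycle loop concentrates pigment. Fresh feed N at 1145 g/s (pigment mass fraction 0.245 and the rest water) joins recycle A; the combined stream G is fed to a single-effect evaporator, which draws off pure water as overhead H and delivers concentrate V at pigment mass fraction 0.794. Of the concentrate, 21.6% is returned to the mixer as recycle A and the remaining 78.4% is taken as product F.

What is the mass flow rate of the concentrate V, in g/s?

450.6 g/s

Overall pigment balance (none leaves overhead): pigment in fresh feed = pigment in product, i.e. 1145×0.245 = (1−0.216)·V·0.794.
V = 280.52/(0.794×0.784) = 450.65 g/s.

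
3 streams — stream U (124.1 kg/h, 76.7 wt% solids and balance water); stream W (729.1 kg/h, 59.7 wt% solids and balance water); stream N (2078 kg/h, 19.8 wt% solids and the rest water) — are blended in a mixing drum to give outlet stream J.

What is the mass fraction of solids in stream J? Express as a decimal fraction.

Total flow out = 124.1 + 729.1 + 2078 = 2931.2 kg/h.
solids in = 124.1×0.767 + 729.1×0.597 + 2078×0.198 = 941.9 kg/h.
solids mass fraction in J = 941.9/2931.2 = 0.3213.

0.3213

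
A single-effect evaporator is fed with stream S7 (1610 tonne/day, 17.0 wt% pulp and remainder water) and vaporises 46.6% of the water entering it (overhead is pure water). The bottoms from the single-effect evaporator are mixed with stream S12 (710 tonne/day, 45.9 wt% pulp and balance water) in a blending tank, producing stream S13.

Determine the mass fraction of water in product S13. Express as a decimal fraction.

Vapour removed = 0.466×0.830×1610 = 622.72 tonne/day; concentrate = 987.28 tonne/day.
water reaching the mixer = 713.58 (from concentrate) + 710×0.541 = 1097.7 tonne/day.
Product flow = 987.28 + 710 = 1697.3 tonne/day; water fraction = 0.647.

0.647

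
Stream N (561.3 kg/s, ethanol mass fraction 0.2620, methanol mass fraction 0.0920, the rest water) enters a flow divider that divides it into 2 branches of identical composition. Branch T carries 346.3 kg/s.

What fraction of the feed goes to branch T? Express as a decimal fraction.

Fraction to T = 346.3/561.3 = 0.6170.

0.617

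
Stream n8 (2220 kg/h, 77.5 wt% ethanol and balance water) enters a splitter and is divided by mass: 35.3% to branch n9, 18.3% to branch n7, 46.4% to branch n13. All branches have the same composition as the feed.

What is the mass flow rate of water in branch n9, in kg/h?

176.3 kg/h

Branch n9 total = 0.353×2220 = 783.66 kg/h.
water in n9 = 0.225×783.66 = 176.32 kg/h.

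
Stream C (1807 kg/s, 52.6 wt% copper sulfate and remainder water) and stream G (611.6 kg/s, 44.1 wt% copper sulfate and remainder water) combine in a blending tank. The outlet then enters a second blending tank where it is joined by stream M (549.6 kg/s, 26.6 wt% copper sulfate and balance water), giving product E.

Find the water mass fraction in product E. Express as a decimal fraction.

0.540

Overall, product flow = 2968.2 kg/s.
water in = 1807×0.474 + 611.6×0.559 + 549.6×0.734 = 1601.8 kg/s.
water fraction in E = 0.540.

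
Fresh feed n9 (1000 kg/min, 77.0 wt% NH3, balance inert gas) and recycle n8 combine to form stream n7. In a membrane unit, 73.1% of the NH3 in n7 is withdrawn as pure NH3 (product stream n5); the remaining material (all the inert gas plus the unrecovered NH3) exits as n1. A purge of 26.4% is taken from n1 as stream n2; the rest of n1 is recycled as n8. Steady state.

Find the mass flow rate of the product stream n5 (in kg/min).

NH3 in n7: m_A = 1000×0.770 + (1−0.264)·(1−0.731)·m_A, so m_A = 770/0.8020 = 960.08 kg/min.
Product n5 = 0.731×960.08 = 701.82 kg/min.

701.8 kg/min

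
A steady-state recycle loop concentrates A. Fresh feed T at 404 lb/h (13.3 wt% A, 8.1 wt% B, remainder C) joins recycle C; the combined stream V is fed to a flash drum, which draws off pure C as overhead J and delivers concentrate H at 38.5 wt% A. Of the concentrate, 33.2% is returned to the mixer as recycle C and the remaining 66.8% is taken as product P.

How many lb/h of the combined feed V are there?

473.4 lb/h

Overall A balance (none leaves overhead): A in fresh feed = A in product, i.e. 404×0.133 = (1−0.332)·H·0.385.
H = 53.732/(0.385×0.668) = 208.93 lb/h.
Recycle C = 0.332×208.93 = 69.364 lb/h.
Combined feed V = 404 + 69.364 = 473.36 lb/h.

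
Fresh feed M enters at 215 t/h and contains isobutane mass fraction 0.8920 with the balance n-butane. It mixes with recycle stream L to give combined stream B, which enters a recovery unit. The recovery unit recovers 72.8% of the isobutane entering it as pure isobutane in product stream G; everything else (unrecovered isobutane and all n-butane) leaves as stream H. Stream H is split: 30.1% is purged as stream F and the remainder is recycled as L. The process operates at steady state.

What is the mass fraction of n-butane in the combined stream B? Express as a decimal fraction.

0.2457

n-butane enters only via M and leaves only via the purge: 215×0.108 = 0.301×(n-butane in H), and the recovery unit passes all n-butane, so n-butane in B = n-butane in H = 77.143 t/h.
isobutane in B: m_A = 215×0.892 + (1−0.301)·(1−0.728)·m_A, so m_A = 191.78/0.8099 = 236.8 t/h.
B = 236.8 + 77.143 = 313.95 t/h.
n-butane fraction in B = 77.143/313.95 = 0.2457.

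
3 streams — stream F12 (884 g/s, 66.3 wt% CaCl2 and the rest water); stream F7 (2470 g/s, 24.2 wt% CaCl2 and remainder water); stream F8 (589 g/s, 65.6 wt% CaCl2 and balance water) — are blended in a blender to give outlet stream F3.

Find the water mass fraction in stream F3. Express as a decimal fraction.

0.602

Total flow out = 884 + 2470 + 589 = 3943 g/s.
water in = 884×0.337 + 2470×0.758 + 589×0.344 = 2372.8 g/s.
water mass fraction in F3 = 2372.8/3943 = 0.602.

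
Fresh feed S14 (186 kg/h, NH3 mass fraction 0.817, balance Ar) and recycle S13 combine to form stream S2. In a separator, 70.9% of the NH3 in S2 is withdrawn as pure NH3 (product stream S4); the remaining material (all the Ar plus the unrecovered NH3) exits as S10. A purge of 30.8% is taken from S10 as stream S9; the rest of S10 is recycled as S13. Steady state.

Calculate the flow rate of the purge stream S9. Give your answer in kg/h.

Ar enters only via S14 and leaves only via the purge: 186×0.183 = 0.308×(Ar in S10), and the separator passes all Ar, so Ar in S2 = Ar in S10 = 110.51 kg/h.
NH3 in S2: m_A = 186×0.817 + (1−0.308)·(1−0.709)·m_A, so m_A = 151.96/0.7986 = 190.28 kg/h.
S10 = (1−0.709)×190.28 + 110.51 = 165.88 kg/h.
Purge S9 = 0.308×165.88 = 51.092 kg/h.

51.09 kg/h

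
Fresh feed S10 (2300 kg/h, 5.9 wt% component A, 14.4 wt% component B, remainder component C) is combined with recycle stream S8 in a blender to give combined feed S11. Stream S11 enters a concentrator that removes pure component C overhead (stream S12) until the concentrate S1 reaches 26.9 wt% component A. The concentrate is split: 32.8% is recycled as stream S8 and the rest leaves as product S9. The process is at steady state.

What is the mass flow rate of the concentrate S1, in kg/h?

Overall component A balance (none leaves overhead): component A in fresh feed = component A in product, i.e. 2300×0.059 = (1−0.328)·S1·0.269.
S1 = 135.7/(0.269×0.672) = 750.69 kg/h.

750.7 kg/h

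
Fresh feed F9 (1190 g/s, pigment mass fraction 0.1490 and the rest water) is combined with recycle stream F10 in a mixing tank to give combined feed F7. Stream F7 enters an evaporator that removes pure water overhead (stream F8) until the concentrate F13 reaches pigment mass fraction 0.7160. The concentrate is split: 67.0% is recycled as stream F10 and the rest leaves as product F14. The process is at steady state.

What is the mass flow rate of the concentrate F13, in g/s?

750.4 g/s

Overall pigment balance (none leaves overhead): pigment in fresh feed = pigment in product, i.e. 1190×0.149 = (1−0.670)·F13·0.716.
F13 = 177.31/(0.716×0.330) = 750.42 g/s.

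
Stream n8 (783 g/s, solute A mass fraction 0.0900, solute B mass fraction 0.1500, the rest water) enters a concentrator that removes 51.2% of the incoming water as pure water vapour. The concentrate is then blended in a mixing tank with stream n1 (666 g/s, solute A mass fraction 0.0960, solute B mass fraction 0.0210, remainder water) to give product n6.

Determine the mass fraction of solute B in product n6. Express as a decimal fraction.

Vapour removed = 0.512×0.760×783 = 304.68 g/s; concentrate = 478.32 g/s.
solute B reaching the mixer = 117.45 (from concentrate) + 666×0.021 = 131.44 g/s.
Product flow = 478.32 + 666 = 1144.3 g/s; solute B fraction = 0.1149.

0.1149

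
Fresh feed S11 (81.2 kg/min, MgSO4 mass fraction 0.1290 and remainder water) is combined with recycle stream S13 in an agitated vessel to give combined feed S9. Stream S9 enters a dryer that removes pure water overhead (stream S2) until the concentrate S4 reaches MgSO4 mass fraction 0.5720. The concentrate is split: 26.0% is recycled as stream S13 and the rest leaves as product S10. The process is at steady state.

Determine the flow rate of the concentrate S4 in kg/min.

24.75 kg/min

Overall MgSO4 balance (none leaves overhead): MgSO4 in fresh feed = MgSO4 in product, i.e. 81.2×0.129 = (1−0.260)·S4·0.572.
S4 = 10.475/(0.572×0.740) = 24.747 kg/min.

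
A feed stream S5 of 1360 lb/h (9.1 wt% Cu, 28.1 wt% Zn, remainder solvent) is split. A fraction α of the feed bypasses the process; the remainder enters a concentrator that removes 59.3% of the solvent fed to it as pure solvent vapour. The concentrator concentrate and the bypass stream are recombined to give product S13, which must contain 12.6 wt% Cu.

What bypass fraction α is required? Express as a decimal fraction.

0.254

All 1360×0.091 = 123.76 lb/h of Cu reaches S13, so S13 = 123.76/0.126 = 982.22 lb/h and vapour = 377.78 lb/h.
The evaporator receives (1−α)·1360 of feed at 0.628 solvent and removes 0.593 of that solvent:
0.593×0.628×(1−α)×1360 = 377.78
(1−α) = 377.78/506.47 = 0.7459;  α = 0.2541.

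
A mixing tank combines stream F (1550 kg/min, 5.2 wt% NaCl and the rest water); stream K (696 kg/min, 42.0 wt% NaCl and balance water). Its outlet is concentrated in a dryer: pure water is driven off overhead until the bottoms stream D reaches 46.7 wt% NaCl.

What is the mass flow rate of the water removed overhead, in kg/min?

NaCl entering = 1550×0.052 + 696×0.420 = 372.92 kg/min.
All NaCl reports to D, so D = 372.92/0.467 = 798.54 kg/min.
Total feed = 2246 kg/min; overhead = 2246 − 798.54 = 1447.5 kg/min.

1447 kg/min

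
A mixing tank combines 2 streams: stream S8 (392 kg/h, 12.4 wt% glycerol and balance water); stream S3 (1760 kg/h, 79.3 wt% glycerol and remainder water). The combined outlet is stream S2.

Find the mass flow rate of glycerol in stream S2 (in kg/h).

glycerol out = glycerol in = 392×0.124 + 1760×0.793 = 1444.3 kg/h.

1444 kg/h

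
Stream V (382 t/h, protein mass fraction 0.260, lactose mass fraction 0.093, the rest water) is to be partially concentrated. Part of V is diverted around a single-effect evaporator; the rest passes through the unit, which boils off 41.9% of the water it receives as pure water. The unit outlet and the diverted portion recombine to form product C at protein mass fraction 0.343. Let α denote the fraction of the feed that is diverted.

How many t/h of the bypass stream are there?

All 382×0.260 = 99.32 t/h of protein reaches C, so C = 99.32/0.343 = 289.56 t/h and vapour = 92.437 t/h.
The evaporator receives (1−α)·382 of feed at 0.647 water and removes 0.419 of that water:
0.419×0.647×(1−α)×382 = 92.437
(1−α) = 92.437/103.56 = 0.8926;  α = 0.1074.
Bypass flow = 0.1074×382 = 41.02 t/h.

41.02 t/h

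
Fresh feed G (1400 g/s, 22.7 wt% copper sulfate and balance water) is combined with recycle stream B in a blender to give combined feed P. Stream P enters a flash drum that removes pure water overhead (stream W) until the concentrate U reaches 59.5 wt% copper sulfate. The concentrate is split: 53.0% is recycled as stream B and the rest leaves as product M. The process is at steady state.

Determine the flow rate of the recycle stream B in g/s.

Overall copper sulfate balance (none leaves overhead): copper sulfate in fresh feed = copper sulfate in product, i.e. 1400×0.227 = (1−0.530)·U·0.595.
U = 317.8/(0.595×0.470) = 1136.4 g/s.
Recycle B = 0.530×1136.4 = 602.3 g/s.

602.3 g/s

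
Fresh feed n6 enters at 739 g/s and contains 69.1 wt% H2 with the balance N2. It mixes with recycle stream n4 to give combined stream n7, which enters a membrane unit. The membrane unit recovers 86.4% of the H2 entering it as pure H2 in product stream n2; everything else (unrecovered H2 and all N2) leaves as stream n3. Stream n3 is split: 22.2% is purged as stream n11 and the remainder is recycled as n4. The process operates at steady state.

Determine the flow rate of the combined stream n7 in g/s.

1600 g/s

N2 enters only via n6 and leaves only via the purge: 739×0.309 = 0.222×(N2 in n3), and the membrane unit passes all N2, so N2 in n7 = N2 in n3 = 1028.6 g/s.
H2 in n7: m_A = 739×0.691 + (1−0.222)·(1−0.864)·m_A, so m_A = 510.65/0.8942 = 571.07 g/s.
n7 = 571.07 + 1028.6 = 1599.7 g/s.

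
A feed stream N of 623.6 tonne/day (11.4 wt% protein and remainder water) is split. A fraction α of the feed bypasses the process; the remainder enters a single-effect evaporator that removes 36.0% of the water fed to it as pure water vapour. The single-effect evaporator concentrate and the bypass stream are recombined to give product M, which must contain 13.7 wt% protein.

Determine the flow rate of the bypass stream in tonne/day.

295.4 tonne/day

All 623.6×0.114 = 71.09 tonne/day of protein reaches M, so M = 71.09/0.137 = 518.91 tonne/day and vapour = 104.69 tonne/day.
The evaporator receives (1−α)·623.6 of feed at 0.886 water and removes 0.360 of that water:
0.360×0.886×(1−α)×623.6 = 104.69
(1−α) = 104.69/198.9 = 0.5263;  α = 0.4737.
Bypass flow = 0.4737×623.6 = 295.37 tonne/day.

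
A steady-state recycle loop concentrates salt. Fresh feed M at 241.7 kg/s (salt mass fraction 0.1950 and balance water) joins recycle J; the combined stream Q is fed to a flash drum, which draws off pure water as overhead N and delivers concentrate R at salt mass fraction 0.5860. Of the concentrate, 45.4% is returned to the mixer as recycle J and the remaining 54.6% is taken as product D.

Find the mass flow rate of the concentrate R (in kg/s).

147.3 kg/s

Overall salt balance (none leaves overhead): salt in fresh feed = salt in product, i.e. 241.7×0.195 = (1−0.454)·R·0.586.
R = 47.132/(0.586×0.546) = 147.31 kg/s.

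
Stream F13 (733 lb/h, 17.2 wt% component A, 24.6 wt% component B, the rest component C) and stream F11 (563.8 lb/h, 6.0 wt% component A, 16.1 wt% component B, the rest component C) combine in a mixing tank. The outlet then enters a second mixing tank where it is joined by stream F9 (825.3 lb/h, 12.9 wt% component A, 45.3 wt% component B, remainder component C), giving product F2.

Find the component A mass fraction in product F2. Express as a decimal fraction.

Overall, product flow = 2122.1 lb/h.
component A in = 733×0.172 + 563.8×0.060 + 825.3×0.129 = 266.37 lb/h.
component A fraction in F2 = 0.126.

0.126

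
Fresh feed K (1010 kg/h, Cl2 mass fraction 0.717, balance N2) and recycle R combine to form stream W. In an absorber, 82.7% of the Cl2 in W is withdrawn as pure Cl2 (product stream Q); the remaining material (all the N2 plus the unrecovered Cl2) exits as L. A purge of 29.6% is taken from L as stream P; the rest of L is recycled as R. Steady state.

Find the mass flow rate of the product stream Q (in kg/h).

681.9 kg/h

Cl2 in W: m_A = 1010×0.717 + (1−0.296)·(1−0.827)·m_A, so m_A = 724.17/0.8782 = 824.6 kg/h.
Product Q = 0.827×824.6 = 681.94 kg/h.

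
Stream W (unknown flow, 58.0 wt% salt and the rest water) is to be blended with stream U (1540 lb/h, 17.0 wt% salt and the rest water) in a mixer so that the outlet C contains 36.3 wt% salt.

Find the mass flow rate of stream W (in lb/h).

1370 lb/h

Let W be the unknown flow. Total out = 1540 + W.
salt balance: 261.8 + 0.580·W = 0.363·(1540 + W)
(0.580 − 0.363)·W = 0.363×1540 − 261.8 = 297.22
W = 297.22 / 0.217 = 1369.7 lb/h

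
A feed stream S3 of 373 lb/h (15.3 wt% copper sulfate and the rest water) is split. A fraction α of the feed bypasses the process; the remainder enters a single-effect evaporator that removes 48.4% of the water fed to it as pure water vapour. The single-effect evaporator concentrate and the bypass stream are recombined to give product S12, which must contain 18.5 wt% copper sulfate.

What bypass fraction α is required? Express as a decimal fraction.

0.578

All 373×0.153 = 57.069 lb/h of copper sulfate reaches S12, so S12 = 57.069/0.185 = 308.48 lb/h and vapour = 64.519 lb/h.
The evaporator receives (1−α)·373 of feed at 0.847 water and removes 0.484 of that water:
0.484×0.847×(1−α)×373 = 64.519
(1−α) = 64.519/152.91 = 0.4219;  α = 0.5781.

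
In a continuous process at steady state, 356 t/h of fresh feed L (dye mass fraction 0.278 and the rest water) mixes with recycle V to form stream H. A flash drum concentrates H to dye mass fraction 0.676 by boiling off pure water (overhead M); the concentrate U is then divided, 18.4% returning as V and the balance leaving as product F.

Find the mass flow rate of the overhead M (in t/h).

Overall dye balance (none leaves overhead): dye in fresh feed = dye in product, i.e. 356×0.278 = (1−0.184)·U·0.676.
U = 98.968/(0.676×0.816) = 179.41 t/h.
Recycle V = 0.184×179.41 = 33.012 t/h.
Combined feed H = 356 + 33.012 = 389.01 t/h.
Overhead M = H − U = 389.01 − 179.41 = 209.6 t/h.

209.6 t/h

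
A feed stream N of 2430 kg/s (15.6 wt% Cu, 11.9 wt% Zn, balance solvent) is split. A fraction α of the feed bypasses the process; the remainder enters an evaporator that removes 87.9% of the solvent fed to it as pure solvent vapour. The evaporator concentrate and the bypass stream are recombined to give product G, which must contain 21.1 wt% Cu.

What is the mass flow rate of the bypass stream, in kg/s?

1436 kg/s

All 2430×0.156 = 379.08 kg/s of Cu reaches G, so G = 379.08/0.211 = 1796.6 kg/s and vapour = 633.41 kg/s.
The evaporator receives (1−α)·2430 of feed at 0.725 solvent and removes 0.879 of that solvent:
0.879×0.725×(1−α)×2430 = 633.41
(1−α) = 633.41/1548.6 = 0.4090;  α = 0.5910.
Bypass flow = 0.5910×2430 = 1436.1 kg/s.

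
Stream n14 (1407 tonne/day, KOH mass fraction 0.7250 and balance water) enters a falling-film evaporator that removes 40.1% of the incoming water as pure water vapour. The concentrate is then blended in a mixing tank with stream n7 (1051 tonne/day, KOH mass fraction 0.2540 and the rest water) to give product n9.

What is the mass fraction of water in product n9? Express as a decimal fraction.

0.4411

Vapour removed = 0.401×0.275×1407 = 155.16 tonne/day; concentrate = 1251.8 tonne/day.
water reaching the mixer = 231.77 (from concentrate) + 1051×0.746 = 1015.8 tonne/day.
Product flow = 1251.8 + 1051 = 2302.8 tonne/day; water fraction = 0.4411.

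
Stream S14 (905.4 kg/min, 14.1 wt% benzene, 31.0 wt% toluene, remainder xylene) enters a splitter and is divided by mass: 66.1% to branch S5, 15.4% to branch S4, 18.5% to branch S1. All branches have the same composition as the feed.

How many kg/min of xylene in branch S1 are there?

91.96 kg/min

Branch S1 total = 0.185×905.4 = 167.5 kg/min.
xylene in S1 = 0.549×167.5 = 91.957 kg/min.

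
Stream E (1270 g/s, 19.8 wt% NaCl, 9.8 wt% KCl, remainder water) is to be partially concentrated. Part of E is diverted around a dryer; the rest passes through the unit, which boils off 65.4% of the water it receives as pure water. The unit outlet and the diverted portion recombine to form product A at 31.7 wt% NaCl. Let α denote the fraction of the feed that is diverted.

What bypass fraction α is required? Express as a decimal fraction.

All 1270×0.198 = 251.46 g/s of NaCl reaches A, so A = 251.46/0.317 = 793.25 g/s and vapour = 476.75 g/s.
The evaporator receives (1−α)·1270 of feed at 0.704 water and removes 0.654 of that water:
0.654×0.704×(1−α)×1270 = 476.75
(1−α) = 476.75/584.73 = 0.8153;  α = 0.1847.

0.185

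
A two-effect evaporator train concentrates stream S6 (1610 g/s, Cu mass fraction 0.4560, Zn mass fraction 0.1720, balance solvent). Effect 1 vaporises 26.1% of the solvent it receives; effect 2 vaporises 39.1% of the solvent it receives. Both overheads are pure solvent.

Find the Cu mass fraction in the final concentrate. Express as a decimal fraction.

solvent in feed = 1610×0.372 = 598.92 g/s.
After stage 1: solvent left = (1−0.261)×598.92 = 442.6; stream total = 1453.7 g/s.
After stage 2: solvent left = (1−0.391)×442.6 = 269.54; final concentrate = 1280.6 g/s.
Cu fraction = 734.16/1280.6 = 0.5733.

0.5733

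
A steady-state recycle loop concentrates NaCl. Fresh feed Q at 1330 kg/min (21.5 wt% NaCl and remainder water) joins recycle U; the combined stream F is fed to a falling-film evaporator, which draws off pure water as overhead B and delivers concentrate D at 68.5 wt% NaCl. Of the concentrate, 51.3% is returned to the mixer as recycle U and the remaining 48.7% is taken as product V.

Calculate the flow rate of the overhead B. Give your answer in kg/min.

912.6 kg/min

Overall NaCl balance (none leaves overhead): NaCl in fresh feed = NaCl in product, i.e. 1330×0.215 = (1−0.513)·D·0.685.
D = 285.95/(0.685×0.487) = 857.18 kg/min.
Recycle U = 0.513×857.18 = 439.73 kg/min.
Combined feed F = 1330 + 439.73 = 1769.7 kg/min.
Overhead B = F − D = 1769.7 − 857.18 = 912.55 kg/min.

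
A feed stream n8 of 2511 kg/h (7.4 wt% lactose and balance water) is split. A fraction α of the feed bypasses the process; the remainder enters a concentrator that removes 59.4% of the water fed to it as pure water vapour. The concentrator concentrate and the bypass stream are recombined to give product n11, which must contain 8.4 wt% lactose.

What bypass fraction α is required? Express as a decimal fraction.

All 2511×0.074 = 185.81 kg/h of lactose reaches n11, so n11 = 185.81/0.084 = 2212.1 kg/h and vapour = 298.93 kg/h.
The evaporator receives (1−α)·2511 of feed at 0.926 water and removes 0.594 of that water:
0.594×0.926×(1−α)×2511 = 298.93
(1−α) = 298.93/1381.2 = 0.2164;  α = 0.7836.

0.784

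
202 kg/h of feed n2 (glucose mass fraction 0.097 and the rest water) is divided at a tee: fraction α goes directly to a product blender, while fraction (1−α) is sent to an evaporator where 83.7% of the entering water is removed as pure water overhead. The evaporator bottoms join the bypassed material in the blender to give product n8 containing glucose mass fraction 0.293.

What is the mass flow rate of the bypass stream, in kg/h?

23.22 kg/h

All 202×0.097 = 19.594 kg/h of glucose reaches n8, so n8 = 19.594/0.293 = 66.874 kg/h and vapour = 135.13 kg/h.
The evaporator receives (1−α)·202 of feed at 0.903 water and removes 0.837 of that water:
0.837×0.903×(1−α)×202 = 135.13
(1−α) = 135.13/152.67 = 0.8851;  α = 0.1149.
Bypass flow = 0.1149×202 = 23.217 kg/h.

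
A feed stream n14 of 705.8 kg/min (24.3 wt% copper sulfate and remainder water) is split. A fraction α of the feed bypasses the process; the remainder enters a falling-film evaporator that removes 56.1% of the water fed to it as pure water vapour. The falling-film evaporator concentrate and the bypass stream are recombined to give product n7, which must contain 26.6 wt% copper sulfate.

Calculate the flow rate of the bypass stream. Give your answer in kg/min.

562.1 kg/min

All 705.8×0.243 = 171.51 kg/min of copper sulfate reaches n7, so n7 = 171.51/0.266 = 644.77 kg/min and vapour = 61.028 kg/min.
The evaporator receives (1−α)·705.8 of feed at 0.757 water and removes 0.561 of that water:
0.561×0.757×(1−α)×705.8 = 61.028
(1−α) = 61.028/299.74 = 0.2036;  α = 0.7964.
Bypass flow = 0.7964×705.8 = 562.1 kg/min.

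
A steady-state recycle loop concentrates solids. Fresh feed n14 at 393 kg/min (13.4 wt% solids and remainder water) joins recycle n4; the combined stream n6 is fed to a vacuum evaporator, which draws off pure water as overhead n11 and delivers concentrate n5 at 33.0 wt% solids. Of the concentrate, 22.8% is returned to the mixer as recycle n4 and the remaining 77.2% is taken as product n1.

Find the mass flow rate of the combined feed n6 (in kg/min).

Overall solids balance (none leaves overhead): solids in fresh feed = solids in product, i.e. 393×0.134 = (1−0.228)·n5·0.330.
n5 = 52.662/(0.330×0.772) = 206.71 kg/min.
Recycle n4 = 0.228×206.71 = 47.13 kg/min.
Combined feed n6 = 393 + 47.13 = 440.13 kg/min.

440.1 kg/min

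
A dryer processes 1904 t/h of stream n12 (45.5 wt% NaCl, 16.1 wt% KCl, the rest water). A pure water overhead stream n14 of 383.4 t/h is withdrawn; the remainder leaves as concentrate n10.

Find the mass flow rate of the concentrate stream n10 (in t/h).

1521 t/h

Concentrate = 1904 − 383.4 = 1520.6 t/h.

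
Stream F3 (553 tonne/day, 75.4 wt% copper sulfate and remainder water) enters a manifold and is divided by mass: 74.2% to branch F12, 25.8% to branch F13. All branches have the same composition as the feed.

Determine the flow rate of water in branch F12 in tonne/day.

Branch F12 total = 0.742×553 = 410.33 tonne/day.
water in F12 = 0.246×410.33 = 100.94 tonne/day.

100.9 tonne/day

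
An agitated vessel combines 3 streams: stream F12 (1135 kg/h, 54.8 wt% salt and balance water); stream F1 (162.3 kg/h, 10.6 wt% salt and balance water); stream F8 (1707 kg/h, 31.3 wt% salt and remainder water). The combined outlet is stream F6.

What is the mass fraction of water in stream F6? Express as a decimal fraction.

0.6094

Total flow out = 1135 + 162.3 + 1707 = 3004.3 kg/h.
water in = 1135×0.452 + 162.3×0.894 + 1707×0.687 = 1830.8 kg/h.
water mass fraction in F6 = 1830.8/3004.3 = 0.6094.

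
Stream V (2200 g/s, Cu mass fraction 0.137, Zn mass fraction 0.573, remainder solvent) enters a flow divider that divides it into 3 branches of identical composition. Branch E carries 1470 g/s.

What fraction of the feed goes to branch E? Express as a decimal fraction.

Fraction to E = 1470/2200 = 0.6682.

0.668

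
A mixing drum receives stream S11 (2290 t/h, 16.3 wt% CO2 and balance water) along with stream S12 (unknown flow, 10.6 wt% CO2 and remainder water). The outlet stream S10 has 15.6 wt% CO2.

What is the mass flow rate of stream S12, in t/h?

320.6 t/h

Let S12 be the unknown flow. Total out = 2290 + S12.
CO2 balance: 373.27 + 0.106·S12 = 0.156·(2290 + S12)
(0.106 − 0.156)·S12 = 0.156×2290 − 373.27 = -16.03
S12 = -16.03 / -0.050 = 320.6 t/h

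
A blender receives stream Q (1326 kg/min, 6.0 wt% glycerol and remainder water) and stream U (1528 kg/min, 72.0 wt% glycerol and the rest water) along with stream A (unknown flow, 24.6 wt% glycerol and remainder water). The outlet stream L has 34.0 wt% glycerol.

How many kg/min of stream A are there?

2227 kg/min

Let A be the unknown flow. Total out = 2854 + A.
glycerol balance: 1179.7 + 0.246·A = 0.340·(2854 + A)
(0.246 − 0.340)·A = 0.340×2854 − 1179.7 = -209.36
A = -209.36 / -0.094 = 2227.2 kg/min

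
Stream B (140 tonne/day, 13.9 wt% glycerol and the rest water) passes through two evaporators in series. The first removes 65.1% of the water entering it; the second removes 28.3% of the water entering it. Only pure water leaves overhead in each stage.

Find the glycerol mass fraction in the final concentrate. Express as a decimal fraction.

0.3922

water in feed = 140×0.861 = 120.54 tonne/day.
After stage 1: water left = (1−0.651)×120.54 = 42.068; stream total = 61.528 tonne/day.
After stage 2: water left = (1−0.283)×42.068 = 30.163; final concentrate = 49.623 tonne/day.
glycerol fraction = 19.46/49.623 = 0.3922.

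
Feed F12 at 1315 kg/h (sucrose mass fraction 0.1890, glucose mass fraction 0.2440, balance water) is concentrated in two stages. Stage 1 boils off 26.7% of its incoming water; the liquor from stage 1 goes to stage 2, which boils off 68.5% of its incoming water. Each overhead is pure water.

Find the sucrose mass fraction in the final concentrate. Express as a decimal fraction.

0.3352

water in feed = 1315×0.567 = 745.6 kg/h.
After stage 1: water left = (1−0.267)×745.6 = 546.53; stream total = 1115.9 kg/h.
After stage 2: water left = (1−0.685)×546.53 = 172.16; final concentrate = 741.55 kg/h.
sucrose fraction = 248.53/741.55 = 0.3352.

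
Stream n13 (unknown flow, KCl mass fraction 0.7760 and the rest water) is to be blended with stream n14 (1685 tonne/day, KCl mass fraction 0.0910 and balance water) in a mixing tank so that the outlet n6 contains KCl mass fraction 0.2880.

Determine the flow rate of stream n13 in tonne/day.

680.2 tonne/day

Let n13 be the unknown flow. Total out = 1685 + n13.
KCl balance: 153.34 + 0.776·n13 = 0.288·(1685 + n13)
(0.776 − 0.288)·n13 = 0.288×1685 − 153.34 = 331.94
n13 = 331.94 / 0.488 = 680.22 tonne/day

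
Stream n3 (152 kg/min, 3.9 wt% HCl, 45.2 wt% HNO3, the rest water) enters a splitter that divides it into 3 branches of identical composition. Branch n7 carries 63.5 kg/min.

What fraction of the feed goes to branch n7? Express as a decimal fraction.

Fraction to n7 = 63.5/152 = 0.4178.

0.418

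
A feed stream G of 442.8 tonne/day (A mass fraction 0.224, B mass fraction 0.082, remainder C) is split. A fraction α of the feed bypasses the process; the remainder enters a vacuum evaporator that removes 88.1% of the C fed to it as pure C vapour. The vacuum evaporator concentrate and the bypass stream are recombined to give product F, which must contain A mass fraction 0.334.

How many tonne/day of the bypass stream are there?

204.3 tonne/day

All 442.8×0.224 = 99.187 tonne/day of A reaches F, so F = 99.187/0.334 = 296.97 tonne/day and vapour = 145.83 tonne/day.
The evaporator receives (1−α)·442.8 of feed at 0.694 C and removes 0.881 of that C:
0.881×0.694×(1−α)×442.8 = 145.83
(1−α) = 145.83/270.73 = 0.5387;  α = 0.4613.
Bypass flow = 0.4613×442.8 = 204.28 tonne/day.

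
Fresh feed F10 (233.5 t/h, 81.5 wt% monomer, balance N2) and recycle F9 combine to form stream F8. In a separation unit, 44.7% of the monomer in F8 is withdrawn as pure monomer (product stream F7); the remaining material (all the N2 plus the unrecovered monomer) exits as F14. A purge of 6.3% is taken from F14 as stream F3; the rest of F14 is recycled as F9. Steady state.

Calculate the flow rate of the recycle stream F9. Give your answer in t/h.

847.1 t/h

N2 enters only via F10 and leaves only via the purge: 233.5×0.185 = 0.063×(N2 in F14), and the separation unit passes all N2, so N2 in F8 = N2 in F14 = 685.67 t/h.
monomer in F8: m_A = 233.5×0.815 + (1−0.063)·(1−0.447)·m_A, so m_A = 190.3/0.4818 = 394.95 t/h.
F14 = (1−0.447)×394.95 + 685.67 = 904.08 t/h.
Recycle F9 = (1−0.063)×904.08 = 847.12 t/h.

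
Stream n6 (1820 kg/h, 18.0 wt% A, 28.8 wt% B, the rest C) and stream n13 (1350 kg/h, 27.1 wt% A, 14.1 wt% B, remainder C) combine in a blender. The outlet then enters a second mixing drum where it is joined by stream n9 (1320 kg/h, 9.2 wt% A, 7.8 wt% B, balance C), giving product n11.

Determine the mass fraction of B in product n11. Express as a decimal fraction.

0.182

Overall, product flow = 4490 kg/h.
B in = 1820×0.288 + 1350×0.141 + 1320×0.078 = 817.47 kg/h.
B fraction in n11 = 0.182.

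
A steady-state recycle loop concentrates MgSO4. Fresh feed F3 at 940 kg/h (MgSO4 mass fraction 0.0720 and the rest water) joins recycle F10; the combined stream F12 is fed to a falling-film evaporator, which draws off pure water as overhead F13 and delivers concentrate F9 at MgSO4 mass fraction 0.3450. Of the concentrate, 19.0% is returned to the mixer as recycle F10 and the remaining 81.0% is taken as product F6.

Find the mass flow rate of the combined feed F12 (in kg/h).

Overall MgSO4 balance (none leaves overhead): MgSO4 in fresh feed = MgSO4 in product, i.e. 940×0.072 = (1−0.190)·F9·0.345.
F9 = 67.68/(0.345×0.810) = 242.19 kg/h.
Recycle F10 = 0.190×242.19 = 46.016 kg/h.
Combined feed F12 = 940 + 46.016 = 986.02 kg/h.

986 kg/h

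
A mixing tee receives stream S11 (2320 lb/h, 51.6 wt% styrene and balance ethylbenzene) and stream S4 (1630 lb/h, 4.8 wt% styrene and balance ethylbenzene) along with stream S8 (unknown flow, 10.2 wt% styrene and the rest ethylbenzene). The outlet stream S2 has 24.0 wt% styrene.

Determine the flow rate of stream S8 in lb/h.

2372 lb/h

Let S8 be the unknown flow. Total out = 3950 + S8.
styrene balance: 1275.4 + 0.102·S8 = 0.240·(3950 + S8)
(0.102 − 0.240)·S8 = 0.240×3950 − 1275.4 = -327.36
S8 = -327.36 / -0.138 = 2372.2 lb/h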